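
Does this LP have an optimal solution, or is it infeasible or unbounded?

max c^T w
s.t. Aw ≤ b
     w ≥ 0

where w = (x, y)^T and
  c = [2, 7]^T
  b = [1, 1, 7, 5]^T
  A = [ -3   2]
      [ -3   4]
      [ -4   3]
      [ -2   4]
Feasible point: (0, 0) satisfies every constraint, so the LP is feasible.
Direction d = (1, 0): for each constraint row a, a·d ≤ 0 —
  (-3)(1) + (2)(0) = -3 ≤ 0
  (-3)(1) + (4)(0) = -3 ≤ 0
  (-4)(1) + (3)(0) = -4 ≤ 0
  (-2)(1) + (4)(0) = -2 ≤ 0
and d ≥ 0, so (0, 0) + t·d stays feasible for every t ≥ 0. Along this ray z = 2x + 7y changes by 2 per unit t, so z → +∞.

The LP is unbounded; z can be made arbitrarily large.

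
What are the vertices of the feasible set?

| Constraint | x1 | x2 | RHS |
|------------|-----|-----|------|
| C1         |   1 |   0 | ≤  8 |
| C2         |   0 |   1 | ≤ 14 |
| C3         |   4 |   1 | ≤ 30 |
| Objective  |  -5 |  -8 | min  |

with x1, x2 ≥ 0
Each vertex is the intersection of two constraint boundaries that also satisfies all remaining constraints:
  x1 = 0 and x2 = 0 → (0, 0)
  4x1 + x2 = 30 and x2 = 0 → (7.5, 0)
  x2 = 14 and 4x1 + x2 = 30 → (4, 14)
  x2 = 14 and x1 = 0 → (0, 14)

Vertices: (0, 0), (7.5, 0), (4, 14), (0, 14)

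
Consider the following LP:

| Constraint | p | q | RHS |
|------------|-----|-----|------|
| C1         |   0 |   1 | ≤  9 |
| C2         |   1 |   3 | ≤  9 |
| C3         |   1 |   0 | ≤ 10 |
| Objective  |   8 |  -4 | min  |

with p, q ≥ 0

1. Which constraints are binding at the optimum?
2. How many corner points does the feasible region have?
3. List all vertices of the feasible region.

1. C2, p ≥ 0
2. 3
3. (0, 0), (9, 0), (0, 3)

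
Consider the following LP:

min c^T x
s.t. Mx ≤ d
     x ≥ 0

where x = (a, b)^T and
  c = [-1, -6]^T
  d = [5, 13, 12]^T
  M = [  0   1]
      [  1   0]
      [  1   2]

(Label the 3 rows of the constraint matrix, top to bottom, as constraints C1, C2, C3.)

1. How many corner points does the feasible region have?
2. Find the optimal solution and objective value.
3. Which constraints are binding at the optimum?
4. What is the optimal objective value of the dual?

1. 4
2. a = 2, b = 5, z = -32
3. C1, C3
4. -32 (by strong duality, equal to the primal optimum)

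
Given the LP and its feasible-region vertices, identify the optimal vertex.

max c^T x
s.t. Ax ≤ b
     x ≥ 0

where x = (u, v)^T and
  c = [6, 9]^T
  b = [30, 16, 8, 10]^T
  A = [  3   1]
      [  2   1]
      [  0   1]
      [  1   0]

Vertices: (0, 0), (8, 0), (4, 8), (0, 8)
Evaluating z = 6u + 9v at each vertex:
  (0, 0): z = 0
  (8, 0): z = 48
  (4, 8): z = 96
  (0, 8): z = 72

The largest value is z = 96, attained at (4, 8).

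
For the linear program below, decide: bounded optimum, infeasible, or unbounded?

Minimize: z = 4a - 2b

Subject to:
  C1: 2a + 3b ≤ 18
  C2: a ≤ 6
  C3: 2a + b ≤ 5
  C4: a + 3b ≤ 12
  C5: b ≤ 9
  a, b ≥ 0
The point (0, 4) satisfies every constraint, so the LP is feasible; the constraints give a ≤ 6 and b ≤ 9, which with a, b ≥ 0 keep the feasible region inside a bounded box. A feasible, bounded LP attains a finite optimum at a vertex.

Feasible with finite optimum z* = -8 at (0, 4).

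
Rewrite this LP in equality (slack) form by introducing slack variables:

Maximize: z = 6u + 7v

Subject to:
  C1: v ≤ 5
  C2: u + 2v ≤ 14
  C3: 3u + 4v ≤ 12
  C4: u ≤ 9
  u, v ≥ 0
max z = 6u + 7v

s.t.
  v + s1 = 5
  u + 2v + s2 = 14
  3u + 4v + s3 = 12
  u + s4 = 9
  u, v, s1, s2, s3, s4 ≥ 0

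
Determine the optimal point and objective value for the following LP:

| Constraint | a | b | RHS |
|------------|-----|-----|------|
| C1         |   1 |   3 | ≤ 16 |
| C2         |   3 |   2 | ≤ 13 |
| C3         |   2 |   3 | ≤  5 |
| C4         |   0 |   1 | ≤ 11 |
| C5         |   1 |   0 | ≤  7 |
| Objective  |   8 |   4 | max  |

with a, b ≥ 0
Each vertex is the intersection of two constraint boundaries that also satisfies all remaining constraints:
  a = 0 and b = 0 → (0, 0)
  2a + 3b = 5 and b = 0 → (2.5, 0)
  2a + 3b = 5 and a = 0 → (0, 1.667)

Evaluating z = 8a + 4b at each vertex:
  (0, 0): z = 0
  (2.5, 0): z = 20
  (0, 1.667): z = 6.667

The maximum is at (2.5, 0) with z = 20.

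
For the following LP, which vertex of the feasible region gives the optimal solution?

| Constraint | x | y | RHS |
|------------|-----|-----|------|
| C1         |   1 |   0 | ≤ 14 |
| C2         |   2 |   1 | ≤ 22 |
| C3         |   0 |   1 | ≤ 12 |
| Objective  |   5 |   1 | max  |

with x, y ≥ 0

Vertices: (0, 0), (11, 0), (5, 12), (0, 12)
(11, 0) with z = 55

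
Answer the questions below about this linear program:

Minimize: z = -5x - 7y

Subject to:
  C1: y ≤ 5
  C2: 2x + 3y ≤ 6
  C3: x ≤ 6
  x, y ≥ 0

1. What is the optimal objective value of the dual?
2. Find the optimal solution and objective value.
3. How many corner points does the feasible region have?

1. -15 (by strong duality, equal to the primal optimum)
2. x = 3, y = 0, z = -15
3. 3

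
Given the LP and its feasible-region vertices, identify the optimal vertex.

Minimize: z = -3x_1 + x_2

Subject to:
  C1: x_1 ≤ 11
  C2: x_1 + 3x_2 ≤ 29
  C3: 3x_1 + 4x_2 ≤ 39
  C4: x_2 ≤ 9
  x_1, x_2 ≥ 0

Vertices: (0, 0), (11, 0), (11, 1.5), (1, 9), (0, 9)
(11, 0) with z = -33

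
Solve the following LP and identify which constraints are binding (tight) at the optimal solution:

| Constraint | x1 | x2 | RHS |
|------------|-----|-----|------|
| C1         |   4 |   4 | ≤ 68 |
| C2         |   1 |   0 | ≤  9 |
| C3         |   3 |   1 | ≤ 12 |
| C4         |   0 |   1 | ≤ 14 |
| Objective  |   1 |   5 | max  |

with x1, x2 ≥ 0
Optimal: x1 = 0, x2 = 12
Binding: C3, x1 ≥ 0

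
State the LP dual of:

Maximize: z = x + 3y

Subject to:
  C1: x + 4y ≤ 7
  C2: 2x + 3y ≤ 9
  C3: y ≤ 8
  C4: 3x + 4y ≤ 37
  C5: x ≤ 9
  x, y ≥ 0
Minimize: z = 7y1 + 9y2 + 8y3 + 37y4 + 9y5

Subject to:
  C1: -y1 - 2y2 - 3y4 - y5 ≤ -1
  C2: -4y1 - 3y2 - y3 - 4y4 ≤ -3
  y1, y2, y3, y4, y5 ≥ 0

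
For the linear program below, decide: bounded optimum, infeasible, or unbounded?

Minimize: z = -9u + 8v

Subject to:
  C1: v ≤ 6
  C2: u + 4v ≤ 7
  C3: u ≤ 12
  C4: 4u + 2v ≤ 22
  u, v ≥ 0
The point (5.5, 0) satisfies every constraint, so the LP is feasible; the constraints give u ≤ 12 and v ≤ 6, which with u, v ≥ 0 keep the feasible region inside a bounded box. A feasible, bounded LP attains a finite optimum at a vertex.

Evaluating z = -9u + 8v at each vertex:
  (0, 0): z = 0
  (5.5, 0): z = -49.5
  (5.286, 0.4286): z = -44.14
  (0, 1.75): z = 14

Feasible with finite optimum z* = -49.5 at (5.5, 0).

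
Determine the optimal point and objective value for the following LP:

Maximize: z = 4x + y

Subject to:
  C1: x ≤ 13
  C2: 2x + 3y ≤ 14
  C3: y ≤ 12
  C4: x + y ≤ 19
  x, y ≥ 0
Each vertex is the intersection of two constraint boundaries that also satisfies all remaining constraints:
  x = 0 and y = 0 → (0, 0)
  2x + 3y = 14 and y = 0 → (7, 0)
  2x + 3y = 14 and x = 0 → (0, 4.667)

Evaluating z = 4x + y at each vertex:
  (0, 0): z = 0
  (7, 0): z = 28
  (0, 4.667): z = 4.667

The maximum is at (7, 0) with z = 28.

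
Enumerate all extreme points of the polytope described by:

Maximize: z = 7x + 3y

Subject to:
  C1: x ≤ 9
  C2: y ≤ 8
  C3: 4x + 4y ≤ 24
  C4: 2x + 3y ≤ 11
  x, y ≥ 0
Each vertex is the intersection of two constraint boundaries that also satisfies all remaining constraints:
  x = 0 and y = 0 → (0, 0)
  2x + 3y = 11 and y = 0 → (5.5, 0)
  2x + 3y = 11 and x = 0 → (0, 3.667)

Vertices: (0, 0), (5.5, 0), (0, 3.667)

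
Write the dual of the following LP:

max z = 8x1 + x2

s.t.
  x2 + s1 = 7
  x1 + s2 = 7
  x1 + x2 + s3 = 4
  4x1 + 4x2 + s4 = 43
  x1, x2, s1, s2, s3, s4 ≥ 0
Minimize: z = 7y1 + 7y2 + 4y3 + 43y4

Subject to:
  C1: -y2 - y3 - 4y4 ≤ -8
  C2: -y1 - y3 - 4y4 ≤ -1
  y1, y2, y3, y4 ≥ 0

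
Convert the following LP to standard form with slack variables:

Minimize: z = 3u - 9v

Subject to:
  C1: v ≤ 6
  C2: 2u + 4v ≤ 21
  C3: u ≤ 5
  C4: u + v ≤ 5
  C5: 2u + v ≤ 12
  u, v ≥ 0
min z = 3u - 9v

s.t.
  v + s1 = 6
  2u + 4v + s2 = 21
  u + s3 = 5
  u + v + s4 = 5
  2u + v + s5 = 12
  u, v, s1, s2, s3, s4, s5 ≥ 0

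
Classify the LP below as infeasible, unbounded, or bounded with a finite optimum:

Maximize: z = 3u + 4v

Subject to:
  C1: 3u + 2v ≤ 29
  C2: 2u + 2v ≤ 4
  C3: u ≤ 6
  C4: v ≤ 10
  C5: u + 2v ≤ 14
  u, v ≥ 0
The point (0, 2) satisfies every constraint, so the LP is feasible; the constraints give u ≤ 6 and v ≤ 10, which with u, v ≥ 0 keep the feasible region inside a bounded box. A feasible, bounded LP attains a finite optimum at a vertex.

Bounded optimum: z* = 8 at (0, 2).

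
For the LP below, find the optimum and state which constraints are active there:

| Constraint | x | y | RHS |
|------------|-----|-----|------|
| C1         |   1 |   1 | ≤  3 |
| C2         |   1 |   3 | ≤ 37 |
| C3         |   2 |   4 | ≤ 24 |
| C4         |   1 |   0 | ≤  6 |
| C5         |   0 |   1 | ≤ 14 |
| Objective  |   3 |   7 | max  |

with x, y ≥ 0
Optimal: x = 0, y = 3
Binding: C1, x ≥ 0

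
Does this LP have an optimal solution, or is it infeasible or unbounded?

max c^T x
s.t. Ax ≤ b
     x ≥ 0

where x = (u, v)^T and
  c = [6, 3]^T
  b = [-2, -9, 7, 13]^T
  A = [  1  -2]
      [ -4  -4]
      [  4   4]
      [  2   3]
One constraint requires 4u + 4v ≤ 7, while the constraint -4u - 4v ≤ -9 is equivalent to 4u + 4v ≥ 9. Together they would need 9 ≤ 4u + 4v ≤ 7, which is impossible since 9 > 7. No point satisfies all constraints.

Infeasible: no point satisfies all constraints simultaneously.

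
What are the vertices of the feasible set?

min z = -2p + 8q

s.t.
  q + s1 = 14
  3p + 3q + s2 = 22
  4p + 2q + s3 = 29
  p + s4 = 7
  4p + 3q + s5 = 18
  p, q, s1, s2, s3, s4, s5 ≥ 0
Each vertex is the intersection of two constraint boundaries that also satisfies all remaining constraints:
  p = 0 and q = 0 → (0, 0)
  4p + 3q = 18 and q = 0 → (4.5, 0)
  4p + 3q = 18 and p = 0 → (0, 6)

Vertices: (0, 0), (4.5, 0), (0, 6)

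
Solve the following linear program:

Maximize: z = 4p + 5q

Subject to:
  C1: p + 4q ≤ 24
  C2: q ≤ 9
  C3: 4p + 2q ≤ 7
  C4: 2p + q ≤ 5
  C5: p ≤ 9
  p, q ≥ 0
Each vertex is the intersection of two constraint boundaries that also satisfies all remaining constraints:
  p = 0 and q = 0 → (0, 0)
  4p + 2q = 7 and q = 0 → (1.75, 0)
  4p + 2q = 7 and p = 0 → (0, 3.5)

Evaluating z = 4p + 5q at each vertex:
  (0, 0): z = 0
  (1.75, 0): z = 7
  (0, 3.5): z = 17.5

The maximum is at (0, 3.5) with z = 17.5.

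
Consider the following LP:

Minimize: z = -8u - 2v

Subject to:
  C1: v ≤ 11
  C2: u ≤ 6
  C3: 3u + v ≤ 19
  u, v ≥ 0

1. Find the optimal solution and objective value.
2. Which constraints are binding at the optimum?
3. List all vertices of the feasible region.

1. u = 6, v = 1, z = -50
2. C2, C3
3. (0, 0), (6, 0), (6, 1), (2.667, 11), (0, 11)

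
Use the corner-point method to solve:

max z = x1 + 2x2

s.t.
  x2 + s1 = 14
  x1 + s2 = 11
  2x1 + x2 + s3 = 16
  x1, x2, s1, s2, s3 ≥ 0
Each vertex is the intersection of two constraint boundaries that also satisfies all remaining constraints:
  x1 = 0 and x2 = 0 → (0, 0)
  2x1 + x2 = 16 and x2 = 0 → (8, 0)
  x2 = 14 and 2x1 + x2 = 16 → (1, 14)
  x2 = 14 and x1 = 0 → (0, 14)

Evaluating z = x1 + 2x2 at each vertex:
  (0, 0): z = 0
  (8, 0): z = 8
  (1, 14): z = 29
  (0, 14): z = 28

The maximum is at (1, 14) with z = 29.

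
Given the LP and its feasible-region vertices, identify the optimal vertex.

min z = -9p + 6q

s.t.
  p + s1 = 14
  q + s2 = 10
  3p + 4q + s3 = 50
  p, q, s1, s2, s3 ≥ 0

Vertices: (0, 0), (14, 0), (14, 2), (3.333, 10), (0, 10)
Evaluating z = -9p + 6q at each vertex:
  (0, 0): z = 0
  (14, 0): z = -126
  (14, 2): z = -114
  (3.333, 10): z = 30
  (0, 10): z = 60

The smallest value is z = -126, attained at (14, 0).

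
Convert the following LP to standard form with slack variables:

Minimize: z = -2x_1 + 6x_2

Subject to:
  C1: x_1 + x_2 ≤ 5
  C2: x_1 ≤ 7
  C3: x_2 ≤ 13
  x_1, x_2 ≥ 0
min z = -2x_1 + 6x_2

s.t.
  x_1 + x_2 + s1 = 5
  x_1 + s2 = 7
  x_2 + s3 = 13
  x_1, x_2, s1, s2, s3 ≥ 0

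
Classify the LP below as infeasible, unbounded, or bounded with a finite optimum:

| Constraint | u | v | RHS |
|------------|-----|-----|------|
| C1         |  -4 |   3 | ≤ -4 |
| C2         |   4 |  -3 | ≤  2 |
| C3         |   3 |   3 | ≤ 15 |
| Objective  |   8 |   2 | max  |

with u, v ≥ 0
C2 requires 4u - 3v ≤ 2, while C1 (-4u + 3v ≤ -4) is equivalent to 4u - 3v ≥ 4. Together they would need 4 ≤ 4u - 3v ≤ 2, which is impossible since 4 > 2. No point satisfies all constraints.

Infeasible — the constraint set is empty.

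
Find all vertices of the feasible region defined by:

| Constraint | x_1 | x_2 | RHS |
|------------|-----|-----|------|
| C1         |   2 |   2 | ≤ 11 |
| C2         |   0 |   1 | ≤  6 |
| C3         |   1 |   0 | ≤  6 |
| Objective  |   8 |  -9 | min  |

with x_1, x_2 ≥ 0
Each vertex is the intersection of two constraint boundaries that also satisfies all remaining constraints:
  x_1 = 0 and x_2 = 0 → (0, 0)
  2x_1 + 2x_2 = 11 and x_2 = 0 → (5.5, 0)
  2x_1 + 2x_2 = 11 and x_1 = 0 → (0, 5.5)

Vertices: (0, 0), (5.5, 0), (0, 5.5)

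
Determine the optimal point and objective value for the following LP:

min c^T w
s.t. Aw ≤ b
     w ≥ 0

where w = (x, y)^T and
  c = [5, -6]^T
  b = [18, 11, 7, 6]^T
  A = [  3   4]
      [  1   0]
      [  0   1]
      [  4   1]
x = 0, y = 4.5, z = -27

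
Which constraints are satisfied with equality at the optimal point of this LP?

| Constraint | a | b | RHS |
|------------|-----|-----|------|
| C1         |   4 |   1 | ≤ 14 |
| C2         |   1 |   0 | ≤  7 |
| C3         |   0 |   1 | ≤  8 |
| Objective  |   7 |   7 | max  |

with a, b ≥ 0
Optimal: a = 1.5, b = 8
Binding: C1, C3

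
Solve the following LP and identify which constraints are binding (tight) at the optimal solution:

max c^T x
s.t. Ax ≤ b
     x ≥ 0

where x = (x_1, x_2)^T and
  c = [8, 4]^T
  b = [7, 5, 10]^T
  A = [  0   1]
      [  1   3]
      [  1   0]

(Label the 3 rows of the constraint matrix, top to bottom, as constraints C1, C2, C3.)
Optimal: x_1 = 5, x_2 = 0
Slack at optimum:
  C1: slack = 7
  C2: slack = 0 (binding)
  C3: slack = 5
  x_1 ≥ 0: x_1 = 5
  x_2 ≥ 0: x_2 = 0 (binding)
Binding constraints: C2, x_2 ≥ 0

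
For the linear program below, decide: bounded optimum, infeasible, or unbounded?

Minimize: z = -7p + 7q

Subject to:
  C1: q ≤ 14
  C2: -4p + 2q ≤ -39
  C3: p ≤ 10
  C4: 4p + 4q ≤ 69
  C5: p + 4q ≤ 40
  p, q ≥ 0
The point (10, 0) satisfies every constraint, so the LP is feasible; the constraints give p ≤ 10 and q ≤ 14, which with p, q ≥ 0 keep the feasible region inside a bounded box. A feasible, bounded LP attains a finite optimum at a vertex.

Evaluating z = -7p + 7q at each vertex:
  (9.75, 0): z = -68.25
  (10, 0): z = -70
  (10, 0.5): z = -66.5

The LP has an optimal solution: (10, 0) with z = -70.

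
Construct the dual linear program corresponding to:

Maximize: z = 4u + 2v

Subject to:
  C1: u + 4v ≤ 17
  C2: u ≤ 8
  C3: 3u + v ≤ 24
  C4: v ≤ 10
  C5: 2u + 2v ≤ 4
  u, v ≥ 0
Minimize: z = 17y1 + 8y2 + 24y3 + 10y4 + 4y5

Subject to:
  C1: -y1 - y2 - 3y3 - 2y5 ≤ -4
  C2: -4y1 - y3 - y4 - 2y5 ≤ -2
  y1, y2, y3, y4, y5 ≥ 0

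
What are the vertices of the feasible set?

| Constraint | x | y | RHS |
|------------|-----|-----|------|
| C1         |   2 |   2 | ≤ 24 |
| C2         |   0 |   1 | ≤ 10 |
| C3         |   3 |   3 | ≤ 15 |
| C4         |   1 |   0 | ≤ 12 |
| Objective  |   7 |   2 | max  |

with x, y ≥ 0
Each vertex is the intersection of two constraint boundaries that also satisfies all remaining constraints:
  x = 0 and y = 0 → (0, 0)
  3x + 3y = 15 and y = 0 → (5, 0)
  3x + 3y = 15 and x = 0 → (0, 5)

Vertices: (0, 0), (5, 0), (0, 5)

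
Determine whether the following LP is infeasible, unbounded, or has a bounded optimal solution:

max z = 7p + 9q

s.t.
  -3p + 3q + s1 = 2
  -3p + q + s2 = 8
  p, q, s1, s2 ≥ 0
Feasible point: (0, 0) satisfies every constraint, so the LP is feasible.
Direction d = (1, 0): for each constraint row a, a·d ≤ 0 —
  (-3)(1) + (3)(0) = -3 ≤ 0
  (-3)(1) + (1)(0) = -3 ≤ 0
and d ≥ 0, so (0, 0) + t·d stays feasible for every t ≥ 0. Along this ray z = 7p + 9q changes by 7 per unit t, so z → +∞.

Unbounded — the objective can increase without bound over the feasible region.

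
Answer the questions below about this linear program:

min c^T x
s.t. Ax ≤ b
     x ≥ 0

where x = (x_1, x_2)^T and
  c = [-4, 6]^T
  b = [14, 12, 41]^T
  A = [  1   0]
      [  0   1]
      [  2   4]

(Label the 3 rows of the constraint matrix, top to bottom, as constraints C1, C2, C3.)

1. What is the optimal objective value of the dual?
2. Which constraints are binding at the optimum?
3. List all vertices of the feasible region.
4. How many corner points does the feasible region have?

1. -56 (by strong duality, equal to the primal optimum)
2. C1, x_2 ≥ 0
3. (0, 0), (14, 0), (14, 3.25), (0, 10.25)
4. 4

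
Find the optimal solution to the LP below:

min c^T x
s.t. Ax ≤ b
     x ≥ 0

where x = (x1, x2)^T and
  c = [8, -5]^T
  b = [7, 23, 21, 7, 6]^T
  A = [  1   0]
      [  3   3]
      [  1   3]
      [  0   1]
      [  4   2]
x1 = 0, x2 = 3, z = -15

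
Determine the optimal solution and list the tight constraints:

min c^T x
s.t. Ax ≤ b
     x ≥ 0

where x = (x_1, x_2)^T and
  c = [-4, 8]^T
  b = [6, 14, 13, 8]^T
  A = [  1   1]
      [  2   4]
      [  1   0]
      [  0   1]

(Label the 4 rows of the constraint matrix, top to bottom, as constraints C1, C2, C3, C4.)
Optimal: x_1 = 6, x_2 = 0
Slack at optimum:
  C1: slack = 0 (binding)
  C2: slack = 2
  C3: slack = 7
  C4: slack = 8
  x_1 ≥ 0: x_1 = 6
  x_2 ≥ 0: x_2 = 0 (binding)
Binding constraints: C1, x_2 ≥ 0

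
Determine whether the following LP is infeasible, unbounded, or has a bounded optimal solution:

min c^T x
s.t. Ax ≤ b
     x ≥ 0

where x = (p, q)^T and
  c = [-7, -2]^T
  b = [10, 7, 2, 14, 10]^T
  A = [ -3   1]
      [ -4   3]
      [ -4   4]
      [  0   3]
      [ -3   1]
Feasible point: (0, 0) satisfies every constraint, so the LP is feasible.
Direction d = (1, 0): for each constraint row a, a·d ≤ 0 —
  (-3)(1) + (1)(0) = -3 ≤ 0
  (-4)(1) + (3)(0) = -4 ≤ 0
  (-4)(1) + (4)(0) = -4 ≤ 0
  (0)(1) + (3)(0) = 0 ≤ 0
  (-3)(1) + (1)(0) = -3 ≤ 0
and d ≥ 0, so (0, 0) + t·d stays feasible for every t ≥ 0. Along this ray z = -7p - 2q changes by -7 per unit t, so z → −∞.

The LP is unbounded; z can be made arbitrarily small.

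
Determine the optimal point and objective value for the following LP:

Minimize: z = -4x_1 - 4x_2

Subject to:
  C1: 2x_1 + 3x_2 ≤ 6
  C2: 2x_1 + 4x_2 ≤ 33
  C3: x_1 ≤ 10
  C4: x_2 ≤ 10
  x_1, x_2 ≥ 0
Each vertex is the intersection of two constraint boundaries that also satisfies all remaining constraints:
  x_1 = 0 and x_2 = 0 → (0, 0)
  2x_1 + 3x_2 = 6 and x_2 = 0 → (3, 0)
  2x_1 + 3x_2 = 6 and x_1 = 0 → (0, 2)

Evaluating z = -4x_1 - 4x_2 at each vertex:
  (0, 0): z = 0
  (3, 0): z = -12
  (0, 2): z = -8

The minimum is at (3, 0) with z = -12.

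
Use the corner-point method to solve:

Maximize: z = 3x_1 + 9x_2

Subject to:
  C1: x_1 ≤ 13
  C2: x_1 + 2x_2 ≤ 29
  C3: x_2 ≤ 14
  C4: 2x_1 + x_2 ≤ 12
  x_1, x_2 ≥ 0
x_1 = 0, x_2 = 12, z = 108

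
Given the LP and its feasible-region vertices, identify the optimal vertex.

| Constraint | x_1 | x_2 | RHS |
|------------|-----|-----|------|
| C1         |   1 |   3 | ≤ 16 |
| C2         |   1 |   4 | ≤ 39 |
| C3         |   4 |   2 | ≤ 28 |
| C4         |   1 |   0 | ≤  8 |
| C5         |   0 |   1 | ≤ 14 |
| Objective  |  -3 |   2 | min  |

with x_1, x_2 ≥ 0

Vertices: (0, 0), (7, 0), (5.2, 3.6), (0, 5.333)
Evaluating z = -3x_1 + 2x_2 at each vertex:
  (0, 0): z = 0
  (7, 0): z = -21
  (5.2, 3.6): z = -8.4
  (0, 5.333): z = 10.67

The smallest value is z = -21, attained at (7, 0).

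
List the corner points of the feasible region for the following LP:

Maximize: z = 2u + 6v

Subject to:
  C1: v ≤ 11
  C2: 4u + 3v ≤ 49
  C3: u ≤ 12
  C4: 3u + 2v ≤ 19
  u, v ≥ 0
Each vertex is the intersection of two constraint boundaries that also satisfies all remaining constraints:
  u = 0 and v = 0 → (0, 0)
  3u + 2v = 19 and v = 0 → (6.333, 0)
  3u + 2v = 19 and u = 0 → (0, 9.5)

Vertices: (0, 0), (6.333, 0), (0, 9.5)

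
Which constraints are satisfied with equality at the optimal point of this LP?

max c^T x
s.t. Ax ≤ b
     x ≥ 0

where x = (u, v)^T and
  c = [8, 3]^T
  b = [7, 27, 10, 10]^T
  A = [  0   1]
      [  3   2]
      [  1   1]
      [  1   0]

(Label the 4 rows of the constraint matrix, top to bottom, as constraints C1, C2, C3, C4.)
Optimal: u = 9, v = 0
Slack at optimum:
  C1: slack = 7
  C2: slack = 0 (binding)
  C3: slack = 1
  C4: slack = 1
  u ≥ 0: u = 9
  v ≥ 0: v = 0 (binding)
Binding constraints: C2, v ≥ 0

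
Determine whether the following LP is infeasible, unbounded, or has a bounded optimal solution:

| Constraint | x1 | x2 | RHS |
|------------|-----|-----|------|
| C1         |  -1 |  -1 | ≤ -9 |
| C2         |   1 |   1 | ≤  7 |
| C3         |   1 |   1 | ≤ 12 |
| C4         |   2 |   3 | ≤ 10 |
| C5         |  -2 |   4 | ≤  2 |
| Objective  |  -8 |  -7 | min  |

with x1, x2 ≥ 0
C2 requires x1 + x2 ≤ 7, while C1 (-x1 - x2 ≤ -9) is equivalent to x1 + x2 ≥ 9. Together they would need 9 ≤ x1 + x2 ≤ 7, which is impossible since 9 > 7. No point satisfies all constraints.

Infeasible — the constraint set is empty.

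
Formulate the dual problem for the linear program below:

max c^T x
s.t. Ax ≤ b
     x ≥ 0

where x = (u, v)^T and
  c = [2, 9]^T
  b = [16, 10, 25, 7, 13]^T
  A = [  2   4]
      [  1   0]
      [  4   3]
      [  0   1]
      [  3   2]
Minimize: z = 16y1 + 10y2 + 25y3 + 7y4 + 13y5

Subject to:
  C1: -2y1 - y2 - 4y3 - 3y5 ≤ -2
  C2: -4y1 - 3y3 - y4 - 2y5 ≤ -9
  y1, y2, y3, y4, y5 ≥ 0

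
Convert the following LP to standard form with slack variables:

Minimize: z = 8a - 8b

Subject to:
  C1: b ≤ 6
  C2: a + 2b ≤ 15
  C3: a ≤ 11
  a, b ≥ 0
min z = 8a - 8b

s.t.
  b + s1 = 6
  a + 2b + s2 = 15
  a + s3 = 11
  a, b, s1, s2, s3 ≥ 0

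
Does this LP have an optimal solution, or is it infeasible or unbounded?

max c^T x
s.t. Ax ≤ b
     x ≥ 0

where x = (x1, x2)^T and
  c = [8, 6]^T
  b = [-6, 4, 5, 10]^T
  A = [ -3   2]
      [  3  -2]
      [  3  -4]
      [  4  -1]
One constraint requires 3x1 - 2x2 ≤ 4, while the constraint -3x1 + 2x2 ≤ -6 is equivalent to 3x1 - 2x2 ≥ 6. Together they would need 6 ≤ 3x1 - 2x2 ≤ 4, which is impossible since 6 > 4. No point satisfies all constraints.

Infeasible: no point satisfies all constraints simultaneously.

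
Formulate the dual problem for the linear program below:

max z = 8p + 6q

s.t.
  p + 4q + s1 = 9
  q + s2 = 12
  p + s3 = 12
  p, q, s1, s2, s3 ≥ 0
Minimize: z = 9y1 + 12y2 + 12y3

Subject to:
  C1: -y1 - y3 ≤ -8
  C2: -4y1 - y2 ≤ -6
  y1, y2, y3 ≥ 0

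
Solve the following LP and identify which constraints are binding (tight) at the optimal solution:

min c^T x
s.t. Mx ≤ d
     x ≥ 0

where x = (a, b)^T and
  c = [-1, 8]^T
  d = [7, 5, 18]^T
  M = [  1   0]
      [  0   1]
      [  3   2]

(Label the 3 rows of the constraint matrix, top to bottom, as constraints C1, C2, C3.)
Optimal: a = 6, b = 0
Slack at optimum:
  C1: slack = 1
  C2: slack = 5
  C3: slack = 0 (binding)
  a ≥ 0: a = 6
  b ≥ 0: b = 0 (binding)
Binding constraints: C3, b ≥ 0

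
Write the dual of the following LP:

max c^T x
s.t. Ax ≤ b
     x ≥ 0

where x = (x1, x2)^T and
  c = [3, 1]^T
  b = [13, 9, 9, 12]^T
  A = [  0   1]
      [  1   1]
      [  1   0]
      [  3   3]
Minimize: z = 13y1 + 9y2 + 9y3 + 12y4

Subject to:
  C1: -y2 - y3 - 3y4 ≤ -3
  C2: -y1 - y2 - 3y4 ≤ -1
  y1, y2, y3, y4 ≥ 0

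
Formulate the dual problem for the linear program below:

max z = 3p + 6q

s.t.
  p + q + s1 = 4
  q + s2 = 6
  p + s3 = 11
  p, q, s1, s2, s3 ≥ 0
Minimize: z = 4y1 + 6y2 + 11y3

Subject to:
  C1: -y1 - y3 ≤ -3
  C2: -y1 - y2 ≤ -6
  y1, y2, y3 ≥ 0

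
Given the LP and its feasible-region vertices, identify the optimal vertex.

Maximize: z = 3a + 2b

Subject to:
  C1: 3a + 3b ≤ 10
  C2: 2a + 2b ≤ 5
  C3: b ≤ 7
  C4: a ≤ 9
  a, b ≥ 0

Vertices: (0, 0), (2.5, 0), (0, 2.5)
Evaluating z = 3a + 2b at each vertex:
  (0, 0): z = 0
  (2.5, 0): z = 7.5
  (0, 2.5): z = 5

The largest value is z = 7.5, attained at (2.5, 0).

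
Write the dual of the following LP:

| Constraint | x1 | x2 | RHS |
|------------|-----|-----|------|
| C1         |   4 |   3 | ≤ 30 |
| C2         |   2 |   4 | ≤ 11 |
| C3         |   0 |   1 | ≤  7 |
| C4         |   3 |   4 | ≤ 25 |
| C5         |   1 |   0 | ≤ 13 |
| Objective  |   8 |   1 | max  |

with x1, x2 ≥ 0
Minimize: z = 30y1 + 11y2 + 7y3 + 25y4 + 13y5

Subject to:
  C1: -4y1 - 2y2 - 3y4 - y5 ≤ -8
  C2: -3y1 - 4y2 - y3 - 4y4 ≤ -1
  y1, y2, y3, y4, y5 ≥ 0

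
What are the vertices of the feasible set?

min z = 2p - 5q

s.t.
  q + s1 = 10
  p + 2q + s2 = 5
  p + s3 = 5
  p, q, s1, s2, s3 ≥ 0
Each vertex is the intersection of two constraint boundaries that also satisfies all remaining constraints:
  p = 0 and q = 0 → (0, 0)
  p + 2q = 5 and p = 5 → (5, 0)
  p + 2q = 5 and p = 0 → (0, 2.5)

Vertices: (0, 0), (5, 0), (0, 2.5)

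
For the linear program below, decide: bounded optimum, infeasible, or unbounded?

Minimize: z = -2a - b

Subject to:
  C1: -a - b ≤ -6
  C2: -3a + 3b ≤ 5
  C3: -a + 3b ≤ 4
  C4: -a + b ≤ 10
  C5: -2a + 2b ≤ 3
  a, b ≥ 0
Feasible point: (4, 2) satisfies every constraint, so the LP is feasible.
Direction d = (1, 0): for each constraint row a, a·d ≤ 0 —
  (-1)(1) + (-1)(0) = -1 ≤ 0
  (-3)(1) + (3)(0) = -3 ≤ 0
  (-1)(1) + (3)(0) = -1 ≤ 0
  (-1)(1) + (1)(0) = -1 ≤ 0
  (-2)(1) + (2)(0) = -2 ≤ 0
and d ≥ 0, so (4, 2) + t·d stays feasible for every t ≥ 0. Along this ray z = -2a - b changes by -2 per unit t, so z → −∞.

The LP is unbounded; z can be made arbitrarily small.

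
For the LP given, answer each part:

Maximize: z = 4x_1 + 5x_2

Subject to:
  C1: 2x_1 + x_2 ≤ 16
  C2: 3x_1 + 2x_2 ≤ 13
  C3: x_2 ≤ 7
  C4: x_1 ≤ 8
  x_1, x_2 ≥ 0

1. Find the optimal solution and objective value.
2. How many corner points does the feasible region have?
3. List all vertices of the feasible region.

1. x_1 = 0, x_2 = 6.5, z = 32.5
2. 3
3. (0, 0), (4.333, 0), (0, 6.5)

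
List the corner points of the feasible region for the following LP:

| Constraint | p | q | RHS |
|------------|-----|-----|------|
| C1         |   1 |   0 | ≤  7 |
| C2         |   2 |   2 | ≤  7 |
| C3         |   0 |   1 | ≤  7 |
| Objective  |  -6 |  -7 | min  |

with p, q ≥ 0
Each vertex is the intersection of two constraint boundaries that also satisfies all remaining constraints:
  p = 0 and q = 0 → (0, 0)
  2p + 2q = 7 and q = 0 → (3.5, 0)
  2p + 2q = 7 and p = 0 → (0, 3.5)

Vertices: (0, 0), (3.5, 0), (0, 3.5)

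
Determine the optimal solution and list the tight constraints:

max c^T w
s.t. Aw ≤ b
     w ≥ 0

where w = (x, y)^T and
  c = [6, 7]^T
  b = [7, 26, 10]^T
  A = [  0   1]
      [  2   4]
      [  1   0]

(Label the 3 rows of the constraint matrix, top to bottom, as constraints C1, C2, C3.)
Optimal: x = 10, y = 1.5
Binding: C2, C3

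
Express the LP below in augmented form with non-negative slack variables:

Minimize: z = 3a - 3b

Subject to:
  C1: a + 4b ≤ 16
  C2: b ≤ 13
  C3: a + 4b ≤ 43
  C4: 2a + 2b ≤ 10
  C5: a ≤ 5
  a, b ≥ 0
min z = 3a - 3b

s.t.
  a + 4b + s1 = 16
  b + s2 = 13
  a + 4b + s3 = 43
  2a + 2b + s4 = 10
  a + s5 = 5
  a, b, s1, s2, s3, s4, s5 ≥ 0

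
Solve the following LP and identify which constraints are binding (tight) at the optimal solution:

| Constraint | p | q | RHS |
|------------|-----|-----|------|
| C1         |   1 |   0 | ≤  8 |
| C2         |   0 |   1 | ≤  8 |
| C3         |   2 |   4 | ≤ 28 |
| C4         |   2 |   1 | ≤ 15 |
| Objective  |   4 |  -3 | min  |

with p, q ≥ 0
Optimal: p = 0, q = 7
Slack at optimum:
  C1: slack = 8
  C2: slack = 1
  C3: slack = 0 (binding)
  C4: slack = 8
  p ≥ 0: p = 0 (binding)
  q ≥ 0: q = 7
Binding constraints: C3, p ≥ 0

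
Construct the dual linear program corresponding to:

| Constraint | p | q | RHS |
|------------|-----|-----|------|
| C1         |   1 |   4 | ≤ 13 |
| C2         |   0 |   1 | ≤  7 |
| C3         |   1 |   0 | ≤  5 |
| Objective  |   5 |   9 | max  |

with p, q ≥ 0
Minimize: z = 13y1 + 7y2 + 5y3

Subject to:
  C1: -y1 - y3 ≤ -5
  C2: -4y1 - y2 ≤ -9
  y1, y2, y3 ≥ 0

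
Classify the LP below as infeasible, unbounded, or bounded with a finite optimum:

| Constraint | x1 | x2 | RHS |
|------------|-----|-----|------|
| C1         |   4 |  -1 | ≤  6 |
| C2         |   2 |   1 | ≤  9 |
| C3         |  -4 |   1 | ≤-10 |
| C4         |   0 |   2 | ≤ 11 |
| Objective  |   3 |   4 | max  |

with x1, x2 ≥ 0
C1 requires 4x1 - x2 ≤ 6, while C3 (-4x1 + x2 ≤ -10) is equivalent to 4x1 - x2 ≥ 10. Together they would need 10 ≤ 4x1 - x2 ≤ 6, which is impossible since 10 > 6. No point satisfies all constraints.

The feasible region is empty; the LP is infeasible.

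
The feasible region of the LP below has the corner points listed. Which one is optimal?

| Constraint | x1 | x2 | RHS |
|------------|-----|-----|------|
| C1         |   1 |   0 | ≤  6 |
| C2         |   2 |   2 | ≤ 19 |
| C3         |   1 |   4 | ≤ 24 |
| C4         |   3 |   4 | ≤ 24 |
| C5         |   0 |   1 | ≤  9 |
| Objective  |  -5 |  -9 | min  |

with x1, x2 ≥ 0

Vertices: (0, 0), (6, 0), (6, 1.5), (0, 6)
Evaluating z = -5x1 - 9x2 at each vertex:
  (0, 0): z = 0
  (6, 0): z = -30
  (6, 1.5): z = -43.5
  (0, 6): z = -54

The smallest value is z = -54, attained at (0, 6).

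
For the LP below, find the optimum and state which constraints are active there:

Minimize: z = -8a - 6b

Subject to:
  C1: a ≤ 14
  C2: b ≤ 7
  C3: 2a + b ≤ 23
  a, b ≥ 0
Optimal: a = 8, b = 7
Slack at optimum:
  C1: slack = 6
  C2: slack = 0 (binding)
  C3: slack = 0 (binding)
  a ≥ 0: a = 8
  b ≥ 0: b = 7
Binding constraints: C2, C3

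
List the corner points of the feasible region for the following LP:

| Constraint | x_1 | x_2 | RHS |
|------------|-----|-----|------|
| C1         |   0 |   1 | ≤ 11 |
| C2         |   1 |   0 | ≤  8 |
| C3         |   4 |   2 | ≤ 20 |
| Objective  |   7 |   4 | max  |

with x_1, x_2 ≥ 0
Each vertex is the intersection of two constraint boundaries that also satisfies all remaining constraints:
  x_1 = 0 and x_2 = 0 → (0, 0)
  4x_1 + 2x_2 = 20 and x_2 = 0 → (5, 0)
  4x_1 + 2x_2 = 20 and x_1 = 0 → (0, 10)

Vertices: (0, 0), (5, 0), (0, 10)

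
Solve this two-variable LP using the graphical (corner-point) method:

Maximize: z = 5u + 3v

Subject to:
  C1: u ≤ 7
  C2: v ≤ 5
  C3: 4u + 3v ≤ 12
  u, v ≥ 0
u = 3, v = 0, z = 15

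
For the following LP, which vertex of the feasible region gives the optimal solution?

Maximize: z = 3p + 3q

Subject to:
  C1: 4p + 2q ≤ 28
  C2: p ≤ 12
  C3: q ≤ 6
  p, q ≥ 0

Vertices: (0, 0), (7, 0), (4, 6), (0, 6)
Evaluating z = 3p + 3q at each vertex:
  (0, 0): z = 0
  (7, 0): z = 21
  (4, 6): z = 30
  (0, 6): z = 18

The largest value is z = 30, attained at (4, 6).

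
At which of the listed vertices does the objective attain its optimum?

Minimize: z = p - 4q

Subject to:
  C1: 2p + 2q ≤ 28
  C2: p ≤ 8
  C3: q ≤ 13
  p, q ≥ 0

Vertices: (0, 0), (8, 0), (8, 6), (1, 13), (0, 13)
(0, 13) with z = -52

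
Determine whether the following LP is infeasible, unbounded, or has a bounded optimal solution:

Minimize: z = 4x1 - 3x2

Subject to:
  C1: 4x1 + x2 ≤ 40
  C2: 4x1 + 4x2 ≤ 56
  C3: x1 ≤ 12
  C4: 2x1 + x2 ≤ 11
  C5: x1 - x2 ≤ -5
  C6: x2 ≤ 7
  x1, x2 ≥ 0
The point (0, 7) satisfies every constraint, so the LP is feasible; the constraints give x1 ≤ 12 and x2 ≤ 7, which with x1, x2 ≥ 0 keep the feasible region inside a bounded box. A feasible, bounded LP attains a finite optimum at a vertex.

Bounded optimum: z* = -21 at (0, 7).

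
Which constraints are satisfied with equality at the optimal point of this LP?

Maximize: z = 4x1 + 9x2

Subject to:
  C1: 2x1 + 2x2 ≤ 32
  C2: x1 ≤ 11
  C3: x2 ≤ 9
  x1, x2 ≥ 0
Optimal: x1 = 7, x2 = 9
Slack at optimum:
  C1: slack = 0 (binding)
  C2: slack = 4
  C3: slack = 0 (binding)
  x1 ≥ 0: x1 = 7
  x2 ≥ 0: x2 = 9
Binding constraints: C1, C3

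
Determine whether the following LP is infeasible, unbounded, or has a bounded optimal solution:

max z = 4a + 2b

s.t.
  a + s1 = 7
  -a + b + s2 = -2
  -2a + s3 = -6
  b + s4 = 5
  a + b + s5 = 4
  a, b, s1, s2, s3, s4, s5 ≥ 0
The point (4, 0) satisfies every constraint, so the LP is feasible; the constraints give a ≤ 7 and b ≤ 5, which with a, b ≥ 0 keep the feasible region inside a bounded box. A feasible, bounded LP attains a finite optimum at a vertex.

Evaluating z = 4a + 2b at each vertex:
  (3, 0): z = 12
  (4, 0): z = 16
  (3, 1): z = 14

The LP has an optimal solution: (4, 0) with z = 16.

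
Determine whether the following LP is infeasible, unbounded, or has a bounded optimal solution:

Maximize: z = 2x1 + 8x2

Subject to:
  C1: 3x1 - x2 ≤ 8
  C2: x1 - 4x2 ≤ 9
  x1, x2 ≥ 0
Feasible point: (0, 0) satisfies every constraint, so the LP is feasible.
Direction d = (0, 1): for each constraint row a, a·d ≤ 0 —
  (3)(0) + (-1)(1) = -1 ≤ 0
  (1)(0) + (-4)(1) = -4 ≤ 0
and d ≥ 0, so (0, 0) + t·d stays feasible for every t ≥ 0. Along this ray z = 2x1 + 8x2 changes by 8 per unit t, so z → +∞.

Unbounded — the objective can increase without bound over the feasible region.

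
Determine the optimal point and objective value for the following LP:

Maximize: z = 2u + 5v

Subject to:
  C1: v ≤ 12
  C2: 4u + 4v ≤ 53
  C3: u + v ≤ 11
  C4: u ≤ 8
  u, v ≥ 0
Each vertex is the intersection of two constraint boundaries that also satisfies all remaining constraints:
  u = 0 and v = 0 → (0, 0)
  u = 8 and v = 0 → (8, 0)
  u + v = 11 and u = 8 → (8, 3)
  u + v = 11 and u = 0 → (0, 11)

Evaluating z = 2u + 5v at each vertex:
  (0, 0): z = 0
  (8, 0): z = 16
  (8, 3): z = 31
  (0, 11): z = 55

The maximum is at (0, 11) with z = 55.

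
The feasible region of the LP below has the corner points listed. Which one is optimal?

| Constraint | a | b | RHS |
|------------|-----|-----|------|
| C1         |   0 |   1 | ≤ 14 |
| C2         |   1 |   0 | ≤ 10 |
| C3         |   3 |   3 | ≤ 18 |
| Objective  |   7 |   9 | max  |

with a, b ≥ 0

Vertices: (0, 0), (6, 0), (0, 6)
Evaluating z = 7a + 9b at each vertex:
  (0, 0): z = 0
  (6, 0): z = 42
  (0, 6): z = 54

The largest value is z = 54, attained at (0, 6).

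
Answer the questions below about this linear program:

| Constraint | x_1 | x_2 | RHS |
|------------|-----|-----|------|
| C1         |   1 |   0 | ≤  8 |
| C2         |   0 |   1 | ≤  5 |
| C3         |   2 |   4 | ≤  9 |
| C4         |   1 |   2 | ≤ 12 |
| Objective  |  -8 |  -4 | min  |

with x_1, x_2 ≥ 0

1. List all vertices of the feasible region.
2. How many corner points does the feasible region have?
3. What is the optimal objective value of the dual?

1. (0, 0), (4.5, 0), (0, 2.25)
2. 3
3. -36 (by strong duality, equal to the primal optimum)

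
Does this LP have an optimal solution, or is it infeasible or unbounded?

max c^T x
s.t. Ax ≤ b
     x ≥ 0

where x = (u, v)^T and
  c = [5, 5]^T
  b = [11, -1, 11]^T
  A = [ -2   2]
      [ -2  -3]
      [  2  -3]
Feasible point: (0, 1) satisfies every constraint, so the LP is feasible.
Direction d = (1, 1): for each constraint row a, a·d ≤ 0 —
  (-2)(1) + (2)(1) = 0 ≤ 0
  (-2)(1) + (-3)(1) = -5 ≤ 0
  (2)(1) + (-3)(1) = -1 ≤ 0
and d ≥ 0, so (0, 1) + t·d stays feasible for every t ≥ 0. Along this ray z = 5u + 5v changes by 10 per unit t, so z → +∞.

Unbounded: there is a feasible ray along which z → +∞.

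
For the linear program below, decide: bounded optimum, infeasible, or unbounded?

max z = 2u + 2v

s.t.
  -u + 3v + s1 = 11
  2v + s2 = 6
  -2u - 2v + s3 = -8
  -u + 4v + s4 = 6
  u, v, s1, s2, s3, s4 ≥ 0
Feasible point: (2, 2) satisfies every constraint, so the LP is feasible.
Direction d = (1, 0): for each constraint row a, a·d ≤ 0 —
  (-1)(1) + (3)(0) = -1 ≤ 0
  (0)(1) + (2)(0) = 0 ≤ 0
  (-2)(1) + (-2)(0) = -2 ≤ 0
  (-1)(1) + (4)(0) = -1 ≤ 0
and d ≥ 0, so (2, 2) + t·d stays feasible for every t ≥ 0. Along this ray z = 2u + 2v changes by 2 per unit t, so z → +∞.

The LP is unbounded; z can be made arbitrarily large.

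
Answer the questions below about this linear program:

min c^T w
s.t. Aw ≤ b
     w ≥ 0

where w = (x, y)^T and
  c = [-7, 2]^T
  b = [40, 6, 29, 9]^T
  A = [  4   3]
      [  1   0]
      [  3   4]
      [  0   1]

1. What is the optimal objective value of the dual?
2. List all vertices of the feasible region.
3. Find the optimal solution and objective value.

1. -42 (by strong duality, equal to the primal optimum)
2. (0, 0), (6, 0), (6, 2.75), (0, 7.25)
3. x = 6, y = 0, z = -42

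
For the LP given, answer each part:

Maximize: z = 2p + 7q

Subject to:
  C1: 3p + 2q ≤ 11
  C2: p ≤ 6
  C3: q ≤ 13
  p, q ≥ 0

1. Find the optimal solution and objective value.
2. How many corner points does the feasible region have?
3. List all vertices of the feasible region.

1. p = 0, q = 5.5, z = 38.5
2. 3
3. (0, 0), (3.667, 0), (0, 5.5)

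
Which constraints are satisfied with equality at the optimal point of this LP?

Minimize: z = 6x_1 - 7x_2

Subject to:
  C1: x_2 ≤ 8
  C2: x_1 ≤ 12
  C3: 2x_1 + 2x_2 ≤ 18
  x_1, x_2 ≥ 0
Optimal: x_1 = 0, x_2 = 8
Slack at optimum:
  C1: slack = 0 (binding)
  C2: slack = 12
  C3: slack = 2
  x_1 ≥ 0: x_1 = 0 (binding)
  x_2 ≥ 0: x_2 = 8
Binding constraints: C1, x_1 ≥ 0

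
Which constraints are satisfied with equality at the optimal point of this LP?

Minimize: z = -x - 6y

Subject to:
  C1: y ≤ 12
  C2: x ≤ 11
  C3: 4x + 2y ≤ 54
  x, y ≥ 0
Optimal: x = 7.5, y = 12
Slack at optimum:
  C1: slack = 0 (binding)
  C2: slack = 3.5
  C3: slack = 0 (binding)
  x ≥ 0: x = 7.5
  y ≥ 0: y = 12
Binding constraints: C1, C3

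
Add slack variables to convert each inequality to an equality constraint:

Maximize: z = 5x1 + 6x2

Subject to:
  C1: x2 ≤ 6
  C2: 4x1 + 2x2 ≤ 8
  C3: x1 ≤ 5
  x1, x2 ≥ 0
max z = 5x1 + 6x2

s.t.
  x2 + s1 = 6
  4x1 + 2x2 + s2 = 8
  x1 + s3 = 5
  x1, x2, s1, s2, s3 ≥ 0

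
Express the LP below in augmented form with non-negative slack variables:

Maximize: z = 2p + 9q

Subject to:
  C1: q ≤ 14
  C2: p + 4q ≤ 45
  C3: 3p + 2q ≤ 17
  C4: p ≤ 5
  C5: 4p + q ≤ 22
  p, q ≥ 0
max z = 2p + 9q

s.t.
  q + s1 = 14
  p + 4q + s2 = 45
  3p + 2q + s3 = 17
  p + s4 = 5
  4p + q + s5 = 22
  p, q, s1, s2, s3, s4, s5 ≥ 0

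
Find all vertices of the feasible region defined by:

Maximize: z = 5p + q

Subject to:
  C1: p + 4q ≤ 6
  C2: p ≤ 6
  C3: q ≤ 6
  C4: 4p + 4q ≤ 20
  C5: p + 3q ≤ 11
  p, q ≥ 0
Each vertex is the intersection of two constraint boundaries that also satisfies all remaining constraints:
  p = 0 and q = 0 → (0, 0)
  4p + 4q = 20 and q = 0 → (5, 0)
  p + 4q = 6 and 4p + 4q = 20 → (4.667, 0.3333)
  p + 4q = 6 and p = 0 → (0, 1.5)

Vertices: (0, 0), (5, 0), (4.667, 0.3333), (0, 1.5)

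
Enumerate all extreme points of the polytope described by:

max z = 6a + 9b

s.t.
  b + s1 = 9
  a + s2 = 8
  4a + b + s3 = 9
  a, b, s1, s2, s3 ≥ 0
Each vertex is the intersection of two constraint boundaries that also satisfies all remaining constraints:
  a = 0 and b = 0 → (0, 0)
  4a + b = 9 and b = 0 → (2.25, 0)
  b = 9 and 4a + b = 9 → (0, 9)

Vertices: (0, 0), (2.25, 0), (0, 9)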